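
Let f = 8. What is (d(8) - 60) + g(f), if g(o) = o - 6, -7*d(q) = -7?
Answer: -57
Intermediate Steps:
d(q) = 1 (d(q) = -⅐*(-7) = 1)
g(o) = -6 + o
(d(8) - 60) + g(f) = (1 - 60) + (-6 + 8) = -59 + 2 = -57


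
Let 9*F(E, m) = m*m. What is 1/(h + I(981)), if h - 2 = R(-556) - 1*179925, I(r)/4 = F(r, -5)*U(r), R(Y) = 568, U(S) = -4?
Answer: -9/1614595 ≈ -5.5742e-6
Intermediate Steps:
F(E, m) = m**2/9 (F(E, m) = (m*m)/9 = m**2/9)
I(r) = -400/9 (I(r) = 4*(((1/9)*(-5)**2)*(-4)) = 4*(((1/9)*25)*(-4)) = 4*((25/9)*(-4)) = 4*(-100/9) = -400/9)
h = -179355 (h = 2 + (568 - 1*179925) = 2 + (568 - 179925) = 2 - 179357 = -179355)
1/(h + I(981)) = 1/(-179355 - 400/9) = 1/(-1614595/9) = -9/1614595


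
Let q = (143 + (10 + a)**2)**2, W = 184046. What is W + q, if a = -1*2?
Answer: 226895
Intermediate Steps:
a = -2
q = 42849 (q = (143 + (10 - 2)**2)**2 = (143 + 8**2)**2 = (143 + 64)**2 = 207**2 = 42849)
W + q = 184046 + 42849 = 226895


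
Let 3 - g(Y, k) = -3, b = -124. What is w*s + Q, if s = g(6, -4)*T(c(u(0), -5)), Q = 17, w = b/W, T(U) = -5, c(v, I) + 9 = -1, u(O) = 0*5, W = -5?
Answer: -727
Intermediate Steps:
u(O) = 0
c(v, I) = -10 (c(v, I) = -9 - 1 = -10)
g(Y, k) = 6 (g(Y, k) = 3 - 1*(-3) = 3 + 3 = 6)
w = 124/5 (w = -124/(-5) = -124*(-⅕) = 124/5 ≈ 24.800)
s = -30 (s = 6*(-5) = -30)
w*s + Q = (124/5)*(-30) + 17 = -744 + 17 = -727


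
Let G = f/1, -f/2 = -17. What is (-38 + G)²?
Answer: 16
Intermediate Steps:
f = 34 (f = -2*(-17) = 34)
G = 34 (G = 34/1 = 34*1 = 34)
(-38 + G)² = (-38 + 34)² = (-4)² = 16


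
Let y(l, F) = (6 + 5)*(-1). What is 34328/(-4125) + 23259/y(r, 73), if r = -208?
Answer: -8756453/4125 ≈ -2122.8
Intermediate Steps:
y(l, F) = -11 (y(l, F) = 11*(-1) = -11)
34328/(-4125) + 23259/y(r, 73) = 34328/(-4125) + 23259/(-11) = 34328*(-1/4125) + 23259*(-1/11) = -34328/4125 - 23259/11 = -8756453/4125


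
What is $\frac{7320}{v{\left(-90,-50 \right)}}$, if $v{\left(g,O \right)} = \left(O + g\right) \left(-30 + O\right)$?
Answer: $\frac{183}{280} \approx 0.65357$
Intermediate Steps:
$v{\left(g,O \right)} = \left(-30 + O\right) \left(O + g\right)$
$\frac{7320}{v{\left(-90,-50 \right)}} = \frac{7320}{\left(-50\right)^{2} - -1500 - -2700 - -4500} = \frac{7320}{2500 + 1500 + 2700 + 4500} = \frac{7320}{11200} = 7320 \cdot \frac{1}{11200} = \frac{183}{280}$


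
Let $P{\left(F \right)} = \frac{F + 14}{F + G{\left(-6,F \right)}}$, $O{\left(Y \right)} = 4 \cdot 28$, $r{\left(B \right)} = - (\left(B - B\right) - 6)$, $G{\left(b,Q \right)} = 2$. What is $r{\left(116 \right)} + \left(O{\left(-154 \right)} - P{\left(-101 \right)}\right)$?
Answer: $\frac{3865}{33} \approx 117.12$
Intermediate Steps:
$r{\left(B \right)} = 6$ ($r{\left(B \right)} = - (0 - 6) = \left(-1\right) \left(-6\right) = 6$)
$O{\left(Y \right)} = 112$
$P{\left(F \right)} = \frac{14 + F}{2 + F}$ ($P{\left(F \right)} = \frac{F + 14}{F + 2} = \frac{14 + F}{2 + F}$)
$r{\left(116 \right)} + \left(O{\left(-154 \right)} - P{\left(-101 \right)}\right) = 6 + \left(112 - \frac{14 - 101}{2 - 101}\right) = 6 + \left(112 - \frac{1}{-99} \left(-87\right)\right) = 6 + \left(112 - \left(- \frac{1}{99}\right) \left(-87\right)\right) = 6 + \left(112 - \frac{29}{33}\right) = 6 + \frac{3667}{33} = \frac{3865}{33}$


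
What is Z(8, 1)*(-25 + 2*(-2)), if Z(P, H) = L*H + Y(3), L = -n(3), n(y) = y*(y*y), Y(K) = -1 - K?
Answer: 899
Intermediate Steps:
n(y) = y³ (n(y) = y*y² = y³)
L = -27 (L = -1*3³ = -1*27 = -27)
Z(P, H) = -4 - 27*H (Z(P, H) = -27*H + (-1 - 1*3) = -27*H + (-1 - 3) = -27*H - 4 = -4 - 27*H)
Z(8, 1)*(-25 + 2*(-2)) = (-4 - 27*1)*(-25 + 2*(-2)) = (-4 - 27)*(-25 - 4) = -31*(-29) = 899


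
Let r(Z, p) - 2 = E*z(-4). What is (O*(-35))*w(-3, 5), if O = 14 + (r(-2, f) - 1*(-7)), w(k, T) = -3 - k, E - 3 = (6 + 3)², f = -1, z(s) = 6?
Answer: 0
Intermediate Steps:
E = 84 (E = 3 + (6 + 3)² = 3 + 9² = 3 + 81 = 84)
r(Z, p) = 506 (r(Z, p) = 2 + 84*6 = 2 + 504 = 506)
O = 527 (O = 14 + (506 - 1*(-7)) = 14 + (506 + 7) = 14 + 513 = 527)
(O*(-35))*w(-3, 5) = (527*(-35))*(-3 - 1*(-3)) = -18445*(-3 + 3) = -18445*0 = 0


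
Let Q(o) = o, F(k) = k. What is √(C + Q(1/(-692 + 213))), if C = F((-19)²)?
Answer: √82827722/479 ≈ 19.000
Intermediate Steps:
C = 361 (C = (-19)² = 361)
√(C + Q(1/(-692 + 213))) = √(361 + 1/(-692 + 213)) = √(361 + 1/(-479)) = √(361 - 1/479) = √(172918/479) = √82827722/479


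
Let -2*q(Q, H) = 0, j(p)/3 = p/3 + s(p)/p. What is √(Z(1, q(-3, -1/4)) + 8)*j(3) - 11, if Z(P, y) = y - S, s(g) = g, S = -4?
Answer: -11 + 12*√3 ≈ 9.7846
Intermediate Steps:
j(p) = 3 + p (j(p) = 3*(p/3 + p/p) = 3*(p*(⅓) + 1) = 3*(p/3 + 1) = 3*(1 + p/3) = 3 + p)
q(Q, H) = 0 (q(Q, H) = -½*0 = 0)
Z(P, y) = 4 + y (Z(P, y) = y - 1*(-4) = y + 4 = 4 + y)
√(Z(1, q(-3, -1/4)) + 8)*j(3) - 11 = √((4 + 0) + 8)*(3 + 3) - 11 = √(4 + 8)*6 - 11 = √12*6 - 11 = (2*√3)*6 - 11 = 12*√3 - 11 = -11 + 12*√3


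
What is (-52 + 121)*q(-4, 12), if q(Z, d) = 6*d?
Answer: 4968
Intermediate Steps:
(-52 + 121)*q(-4, 12) = (-52 + 121)*(6*12) = 69*72 = 4968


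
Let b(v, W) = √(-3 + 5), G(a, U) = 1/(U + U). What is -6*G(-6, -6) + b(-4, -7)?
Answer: ½ + √2 ≈ 1.9142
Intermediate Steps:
G(a, U) = 1/(2*U)
b(v, W) = √2
-6*G(-6, -6) + b(-4, -7) = -3/(-6) + √2 = -3*(-1)/6 + √2 = -6*(-1/12) + √2 = ½ + √2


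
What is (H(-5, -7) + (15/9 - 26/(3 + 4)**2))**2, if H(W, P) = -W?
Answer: 813604/21609 ≈ 37.651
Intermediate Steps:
(H(-5, -7) + (15/9 - 26/(3 + 4)**2))**2 = (-1*(-5) + (15/9 - 26/(3 + 4)**2))**2 = (5 + (15*(1/9) - 26/(7**2)))**2 = (5 + (5/3 - 26/49))**2 = (5 + 167/147)**2 = (902/147)**2 = 813604/21609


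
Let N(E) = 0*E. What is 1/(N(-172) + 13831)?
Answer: 1/13831 ≈ 7.2301e-5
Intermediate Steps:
N(E) = 0
1/(N(-172) + 13831) = 1/(0 + 13831) = 1/13831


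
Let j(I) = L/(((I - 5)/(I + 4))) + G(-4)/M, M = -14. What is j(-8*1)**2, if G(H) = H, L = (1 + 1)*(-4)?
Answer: 39204/8281 ≈ 4.7342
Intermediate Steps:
L = -8 (L = 2*(-4) = -8)
j(I) = 2/7 - 8*(4 + I)/(-5 + I) (j(I) = -8*(I + 4)/(I - 5) - 4/(-14) = -8*(4 + I)/(-5 + I) - 4*(-1/14) = -8*(4 + I)/(-5 + I) + 2/7 = 2/7 - 8*(4 + I)/(-5 + I))
j(-8*1)**2 = (18*(-13 - (-24))/(7*(-5 - 8*1)))**2 = (18*(-13 - 3*(-8))/(7*(-5 - 8)))**2 = ((18/7)*(-13 + 24)/(-13))**2 = ((18/7)*(-1/13)*11)**2 = (-198/91)**2 = 39204/8281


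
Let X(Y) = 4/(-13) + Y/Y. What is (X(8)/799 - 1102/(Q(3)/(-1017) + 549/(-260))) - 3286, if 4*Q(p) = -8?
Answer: -16012414256069/5794003631 ≈ -2763.6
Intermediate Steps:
X(Y) = 9/13 (X(Y) = 4*(-1/13) + 1 = -4/13 + 1 = 9/13)
Q(p) = -2 (Q(p) = (¼)*(-8) = -2)
(X(8)/799 - 1102/(Q(3)/(-1017) + 549/(-260))) - 3286 = ((9/13)/799 - 1102/(-2/(-1017) + 549/(-260))) - 3286 = ((9/13)*(1/799) - 1102/(-2*(-1/1017) + 549*(-1/260))) - 3286 = (9/10387 - 1102/(2/1017 - 549/260)) - 3286 = (9/10387 - 1102/(-557813/264420)) - 3286 = (9/10387 - 1102*(-264420/557813)) - 3286 = (9/10387 + 291390840/557813) - 3286 = 3026681675397/5794003631 - 3286 = -16012414256069/5794003631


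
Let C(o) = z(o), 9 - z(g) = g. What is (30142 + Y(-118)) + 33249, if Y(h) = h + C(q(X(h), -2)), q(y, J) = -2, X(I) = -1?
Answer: 63284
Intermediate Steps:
z(g) = 9 - g
C(o) = 9 - o
Y(h) = 11 + h (Y(h) = h + (9 - 1*(-2)) = h + (9 + 2) = h + 11 = 11 + h)
(30142 + Y(-118)) + 33249 = (30142 + (11 - 118)) + 33249 = (30142 - 107) + 33249 = 30035 + 33249 = 63284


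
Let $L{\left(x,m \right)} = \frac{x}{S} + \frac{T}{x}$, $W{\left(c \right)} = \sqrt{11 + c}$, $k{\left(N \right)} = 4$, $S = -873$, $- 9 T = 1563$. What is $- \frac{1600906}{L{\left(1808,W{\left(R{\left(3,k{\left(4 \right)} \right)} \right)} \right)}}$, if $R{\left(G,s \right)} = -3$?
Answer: $\frac{2526844415904}{3420475} \approx 7.3874 \cdot 10^{5}$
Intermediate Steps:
$T = - \frac{521}{3}$ ($T = \left(- \frac{1}{9}\right) 1563 = - \frac{521}{3} \approx -173.67$)
$L{\left(x,m \right)} = - \frac{521}{3 x} - \frac{x}{873}$ ($L{\left(x,m \right)} = \frac{x}{-873} - \frac{521}{3 x} = x \left(- \frac{1}{873}\right) - \frac{521}{3 x} = - \frac{x}{873} - \frac{521}{3 x} = - \frac{521}{3 x} - \frac{x}{873}$)
$- \frac{1600906}{L{\left(1808,W{\left(R{\left(3,k{\left(4 \right)} \right)} \right)} \right)}} = - \frac{1600906}{\frac{1}{873} \cdot \frac{1}{1808} \left(-151611 - 1808^{2}\right)} = - \frac{1600906}{\frac{1}{873} \cdot \frac{1}{1808} \left(-151611 - 3268864\right)} = - \frac{1600906}{\frac{1}{873} \cdot \frac{1}{1808} \left(-3420475\right)} = - \frac{1600906}{- \frac{3420475}{1578384}} = \left(-1600906\right) \left(- \frac{1578384}{3420475}\right) = \frac{2526844415904}{3420475}$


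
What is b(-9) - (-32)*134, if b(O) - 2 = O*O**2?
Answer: 3561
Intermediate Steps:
b(O) = 2 + O**3 (b(O) = 2 + O*O**2 = 2 + O**3)
b(-9) - (-32)*134 = (2 + (-9)**3) - (-32)*134 = (2 - 729) - 32*(-134) = -727 + 4288 = 3561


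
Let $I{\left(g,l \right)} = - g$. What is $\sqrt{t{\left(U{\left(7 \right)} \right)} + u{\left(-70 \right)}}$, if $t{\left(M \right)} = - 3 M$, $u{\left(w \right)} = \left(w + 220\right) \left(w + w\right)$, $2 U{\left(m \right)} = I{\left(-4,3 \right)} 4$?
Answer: $12 i \sqrt{146} \approx 145.0 i$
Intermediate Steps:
$U{\left(m \right)} = 8$ ($U{\left(m \right)} = \frac{\left(-1\right) \left(-4\right) 4}{2} = \frac{4 \cdot 4}{2} = \frac{1}{2} \cdot 16 = 8$)
$u{\left(w \right)} = 2 w \left(220 + w\right)$ ($u{\left(w \right)} = \left(220 + w\right) 2 w = 2 w \left(220 + w\right)$)
$\sqrt{t{\left(U{\left(7 \right)} \right)} + u{\left(-70 \right)}} = \sqrt{\left(-3\right) 8 + 2 \left(-70\right) \left(220 - 70\right)} = \sqrt{-24 + 2 \left(-70\right) 150} = \sqrt{-24 - 21000} = \sqrt{-21024} = 12 i \sqrt{146}$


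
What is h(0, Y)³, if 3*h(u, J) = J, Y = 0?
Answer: 0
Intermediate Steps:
h(u, J) = J/3
h(0, Y)³ = ((⅓)*0)³ = 0³ = 0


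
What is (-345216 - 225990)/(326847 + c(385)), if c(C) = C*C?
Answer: -285603/237536 ≈ -1.2024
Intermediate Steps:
c(C) = C**2
(-345216 - 225990)/(326847 + c(385)) = (-345216 - 225990)/(326847 + 385**2) = -571206/(326847 + 148225) = -571206/475072 = -571206*1/475072 = -285603/237536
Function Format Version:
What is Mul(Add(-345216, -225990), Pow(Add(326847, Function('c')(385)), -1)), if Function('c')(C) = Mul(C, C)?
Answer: Rational(-285603, 237536) ≈ -1.2024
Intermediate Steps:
Function('c')(C) = Pow(C, 2)
Mul(Add(-345216, -225990), Pow(Add(326847, Function('c')(385)), -1)) = Mul(Add(-345216, -225990), Pow(Add(326847, Pow(385, 2)), -1)) = Mul(-571206, Pow(Add(326847, 148225), -1)) = Mul(-571206, Pow(475072, -1)) = Mul(-571206, Rational(1, 475072)) = Rational(-285603, 237536)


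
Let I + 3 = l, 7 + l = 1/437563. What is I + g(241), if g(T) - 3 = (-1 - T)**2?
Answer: 25622376592/437563 ≈ 58557.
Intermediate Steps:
l = -3062940/437563 (l = -7 + 1/437563 = -3062940/437563 ≈ -7.0000)
g(T) = 3 + (-1 - T)**2
I = -4375629/437563 (I = -3 - 3062940/437563 = -4375629/437563 ≈ -10.000)
I + g(241) = -4375629/437563 + (3 + (1 + 241)**2) = -4375629/437563 + (3 + 242**2) = -4375629/437563 + (3 + 58564) = -4375629/437563 + 58567 = 25622376592/437563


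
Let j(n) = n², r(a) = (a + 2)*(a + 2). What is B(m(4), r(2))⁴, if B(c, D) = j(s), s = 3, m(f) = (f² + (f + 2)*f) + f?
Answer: 6561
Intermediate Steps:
m(f) = f + f² + f*(2 + f) (m(f) = (f² + (2 + f)*f) + f = (f² + f*(2 + f)) + f = f + f² + f*(2 + f))
r(a) = (2 + a)² (r(a) = (2 + a)*(2 + a) = (2 + a)²)
B(c, D) = 9 (B(c, D) = 3² = 9)
B(m(4), r(2))⁴ = 9⁴ = 6561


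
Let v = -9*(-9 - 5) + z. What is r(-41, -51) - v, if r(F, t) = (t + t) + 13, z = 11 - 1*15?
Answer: -211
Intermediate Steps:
z = -4 (z = 11 - 15 = -4)
r(F, t) = 13 + 2*t (r(F, t) = 2*t + 13 = 13 + 2*t)
v = 122 (v = -9*(-9 - 5) - 4 = -9*(-14) - 4 = 126 - 4 = 122)
r(-41, -51) - v = (13 + 2*(-51)) - 1*122 = (13 - 102) - 122 = -89 - 122 = -211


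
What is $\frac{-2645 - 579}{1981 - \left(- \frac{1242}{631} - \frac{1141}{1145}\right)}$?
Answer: $- \frac{291165485}{179175582} \approx -1.625$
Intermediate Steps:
$\frac{-2645 - 579}{1981 - \left(- \frac{1242}{631} - \frac{1141}{1145}\right)} = - \frac{3224}{1981 - - \frac{2142061}{722495}} = - \frac{3224}{1981 + \left(\frac{1141}{1145} + \frac{1242}{631}\right)} = - \frac{3224}{1981 + \frac{2142061}{722495}} = - \frac{3224}{\frac{1433404656}{722495}} = \left(-3224\right) \frac{722495}{1433404656} = - \frac{291165485}{179175582}$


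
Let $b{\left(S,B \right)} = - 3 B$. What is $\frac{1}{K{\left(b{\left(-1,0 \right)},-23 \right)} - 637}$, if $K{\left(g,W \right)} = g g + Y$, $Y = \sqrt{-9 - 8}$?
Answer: $- \frac{637}{405786} - \frac{i \sqrt{17}}{405786} \approx -0.0015698 - 1.0161 \cdot 10^{-5} i$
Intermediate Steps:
$Y = i \sqrt{17}$ ($Y = \sqrt{-17} = i \sqrt{17} \approx 4.1231 i$)
$K{\left(g,W \right)} = g^{2} + i \sqrt{17}$ ($K{\left(g,W \right)} = g g + i \sqrt{17} = g^{2} + i \sqrt{17}$)
$\frac{1}{K{\left(b{\left(-1,0 \right)},-23 \right)} - 637} = \frac{1}{\left(\left(\left(-3\right) 0\right)^{2} + i \sqrt{17}\right) - 637} = \frac{1}{\left(0^{2} + i \sqrt{17}\right) - 637} = \frac{1}{\left(0 + i \sqrt{17}\right) - 637} = \frac{1}{i \sqrt{17} - 637} = \frac{1}{-637 + i \sqrt{17}}$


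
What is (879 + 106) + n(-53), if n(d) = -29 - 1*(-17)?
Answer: 973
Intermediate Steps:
n(d) = -12 (n(d) = -29 + 17 = -12)
(879 + 106) + n(-53) = (879 + 106) - 12 = 985 - 12 = 973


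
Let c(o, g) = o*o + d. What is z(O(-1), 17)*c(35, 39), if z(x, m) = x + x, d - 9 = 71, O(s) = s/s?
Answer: 2610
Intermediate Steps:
O(s) = 1
d = 80 (d = 9 + 71 = 80)
c(o, g) = 80 + o² (c(o, g) = o*o + 80 = o² + 80 = 80 + o²)
z(x, m) = 2*x
z(O(-1), 17)*c(35, 39) = (2*1)*(80 + 35²) = 2*(80 + 1225) = 2*1305 = 2610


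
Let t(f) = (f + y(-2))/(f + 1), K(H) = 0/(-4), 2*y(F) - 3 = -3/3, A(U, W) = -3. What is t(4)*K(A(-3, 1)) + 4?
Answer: 4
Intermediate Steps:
y(F) = 1 (y(F) = 3/2 + (-3/3)/2 = 3/2 + (-3*1/3)/2 = 3/2 + (1/2)*(-1) = 3/2 - 1/2 = 1)
K(H) = 0 (K(H) = 0*(-1/4) = 0)
t(f) = 1 (t(f) = (f + 1)/(f + 1) = (1 + f)/(1 + f) = 1)
t(4)*K(A(-3, 1)) + 4 = 1*0 + 4 = 0 + 4 = 4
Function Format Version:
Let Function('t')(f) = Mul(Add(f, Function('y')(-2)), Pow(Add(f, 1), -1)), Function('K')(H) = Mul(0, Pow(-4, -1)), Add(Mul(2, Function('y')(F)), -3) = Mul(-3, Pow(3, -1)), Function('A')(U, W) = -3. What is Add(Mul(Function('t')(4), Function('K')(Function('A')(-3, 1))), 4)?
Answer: 4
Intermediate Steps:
Function('y')(F) = 1 (Function('y')(F) = Add(Rational(3, 2), Mul(Rational(1, 2), Mul(-3, Pow(3, -1)))) = Add(Rational(3, 2), Mul(Rational(1, 2), Mul(-3, Rational(1, 3)))) = Add(Rational(3, 2), Mul(Rational(1, 2), -1)) = Add(Rational(3, 2), Rational(-1, 2)) = 1)
Function('K')(H) = 0 (Function('K')(H) = Mul(0, Rational(-1, 4)) = 0)
Function('t')(f) = 1 (Function('t')(f) = Mul(Add(f, 1), Pow(Add(f, 1), -1)) = Mul(Add(1, f), Pow(Add(1, f), -1)) = 1)
Add(Mul(Function('t')(4), Function('K')(Function('A')(-3, 1))), 4) = Add(Mul(1, 0), 4) = Add(0, 4) = 4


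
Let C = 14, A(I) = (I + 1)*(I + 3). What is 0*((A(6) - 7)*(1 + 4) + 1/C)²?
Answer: 0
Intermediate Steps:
A(I) = (1 + I)*(3 + I)
0*((A(6) - 7)*(1 + 4) + 1/C)² = 0*(((3 + 6² + 4*6) - 7)*(1 + 4) + 1/14)² = 0*(((3 + 36 + 24) - 7)*5 + 1/14)² = 0*((63 - 7)*5 + 1/14)² = 0*(56*5 + 1/14)² = 0*(280 + 1/14)² = 0*(3921/14)² = 0*(15374241/196) = 0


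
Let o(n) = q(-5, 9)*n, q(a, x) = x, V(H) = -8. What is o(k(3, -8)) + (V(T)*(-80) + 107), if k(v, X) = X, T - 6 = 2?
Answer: 675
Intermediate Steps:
T = 8 (T = 6 + 2 = 8)
o(n) = 9*n
o(k(3, -8)) + (V(T)*(-80) + 107) = 9*(-8) + (-8*(-80) + 107) = -72 + (640 + 107) = -72 + 747 = 675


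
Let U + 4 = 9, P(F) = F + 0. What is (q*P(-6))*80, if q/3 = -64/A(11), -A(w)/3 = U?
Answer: -6144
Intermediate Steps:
P(F) = F
U = 5 (U = -4 + 9 = 5)
A(w) = -15 (A(w) = -3*5 = -15)
q = 64/5 (q = 3*(-64/(-15)) = 3*(-64*(-1/15)) = 3*(64/15) = 64/5 ≈ 12.800)
(q*P(-6))*80 = ((64/5)*(-6))*80 = -384/5*80 = -6144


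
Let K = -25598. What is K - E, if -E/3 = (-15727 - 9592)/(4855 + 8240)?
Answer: -111760589/4365 ≈ -25604.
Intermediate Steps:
E = 25319/4365 (E = -3*(-15727 - 9592)/(4855 + 8240) = -(-75957)/13095 = -3*(-25319/13095) = 25319/4365 ≈ 5.8005)
K - E = -25598 - 1*25319/4365 = -25598 - 25319/4365 = -111760589/4365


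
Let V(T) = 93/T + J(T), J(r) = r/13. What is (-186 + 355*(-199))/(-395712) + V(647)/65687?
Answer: 39299783990083/218628251285184 ≈ 0.17976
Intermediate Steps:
J(r) = r/13 (J(r) = r*(1/13) = r/13)
V(T) = 93/T + T/13
(-186 + 355*(-199))/(-395712) + V(647)/65687 = (-186 + 355*(-199))/(-395712) + (93/647 + (1/13)*647)/65687 = (-186 - 70645)*(-1/395712) + (93*(1/647) + 647/13)*(1/65687) = -70831*(-1/395712) + (93/647 + 647/13)*(1/65687) = 70831/395712 + (419818/8411)*(1/65687) = 70831/395712 + 419818/552493357 = 39299783990083/218628251285184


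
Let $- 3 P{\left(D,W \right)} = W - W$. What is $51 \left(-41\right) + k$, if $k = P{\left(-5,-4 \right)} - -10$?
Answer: $-2081$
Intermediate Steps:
$P{\left(D,W \right)} = 0$ ($P{\left(D,W \right)} = - \frac{W - W}{3} = \left(- \frac{1}{3}\right) 0 = 0$)
$k = 10$ ($k = 0 - -10 = 0 + 10 = 10$)
$51 \left(-41\right) + k = 51 \left(-41\right) + 10 = -2091 + 10 = -2081$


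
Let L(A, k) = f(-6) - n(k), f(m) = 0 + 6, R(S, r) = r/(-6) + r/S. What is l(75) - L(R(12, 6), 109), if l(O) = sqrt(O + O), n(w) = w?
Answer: 103 + 5*sqrt(6) ≈ 115.25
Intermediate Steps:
R(S, r) = -r/6 + r/S (R(S, r) = r*(-1/6) + r/S = -r/6 + r/S)
f(m) = 6
l(O) = sqrt(2)*sqrt(O) (l(O) = sqrt(2*O) = sqrt(2)*sqrt(O))
L(A, k) = 6 - k
l(75) - L(R(12, 6), 109) = sqrt(2)*sqrt(75) - (6 - 1*109) = sqrt(2)*(5*sqrt(3)) - (6 - 109) = 5*sqrt(6) - 1*(-103) = 5*sqrt(6) + 103 = 103 + 5*sqrt(6)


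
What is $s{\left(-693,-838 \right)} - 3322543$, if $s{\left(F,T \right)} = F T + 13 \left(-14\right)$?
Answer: $-2741991$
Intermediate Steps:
$s{\left(F,T \right)} = -182 + F T$ ($s{\left(F,T \right)} = F T - 182 = -182 + F T$)
$s{\left(-693,-838 \right)} - 3322543 = \left(-182 - -580734\right) - 3322543 = \left(-182 + 580734\right) - 3322543 = 580552 - 3322543 = -2741991$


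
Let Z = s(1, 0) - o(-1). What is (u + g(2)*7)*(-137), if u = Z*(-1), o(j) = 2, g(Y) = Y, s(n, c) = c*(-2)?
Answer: -2192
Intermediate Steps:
s(n, c) = -2*c
Z = -2 (Z = -2*0 - 1*2 = 0 - 2 = -2)
u = 2 (u = -2*(-1) = 2)
(u + g(2)*7)*(-137) = (2 + 2*7)*(-137) = (2 + 14)*(-137) = 16*(-137) = -2192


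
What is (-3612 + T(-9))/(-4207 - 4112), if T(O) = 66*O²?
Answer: -578/2773 ≈ -0.20844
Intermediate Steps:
(-3612 + T(-9))/(-4207 - 4112) = (-3612 + 66*(-9)²)/(-4207 - 4112) = (-3612 + 66*81)/(-8319) = (-3612 + 5346)*(-1/8319) = 1734*(-1/8319) = -578/2773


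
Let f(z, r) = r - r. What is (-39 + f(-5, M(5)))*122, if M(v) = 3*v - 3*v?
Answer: -4758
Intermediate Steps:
M(v) = 0
f(z, r) = 0
(-39 + f(-5, M(5)))*122 = (-39 + 0)*122 = -39*122 = -4758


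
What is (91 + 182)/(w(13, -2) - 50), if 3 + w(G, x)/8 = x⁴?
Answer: 91/18 ≈ 5.0556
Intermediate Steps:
w(G, x) = -24 + 8*x⁴
(91 + 182)/(w(13, -2) - 50) = (91 + 182)/((-24 + 8*(-2)⁴) - 50) = 273/((-24 + 8*16) - 50) = 273/((-24 + 128) - 50) = 273/(104 - 50) = 273/54 = 273*(1/54) = 91/18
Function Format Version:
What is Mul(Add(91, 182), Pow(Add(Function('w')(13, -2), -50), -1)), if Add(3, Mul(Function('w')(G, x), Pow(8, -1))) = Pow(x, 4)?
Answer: Rational(91, 18) ≈ 5.0556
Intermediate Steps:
Function('w')(G, x) = Add(-24, Mul(8, Pow(x, 4)))
Mul(Add(91, 182), Pow(Add(Function('w')(13, -2), -50), -1)) = Mul(Add(91, 182), Pow(Add(Add(-24, Mul(8, Pow(-2, 4))), -50), -1)) = Mul(273, Pow(Add(Add(-24, Mul(8, 16)), -50), -1)) = Mul(273, Pow(Add(Add(-24, 128), -50), -1)) = Mul(273, Pow(Add(104, -50), -1)) = Mul(273, Pow(54, -1)) = Mul(273, Rational(1, 54)) = Rational(91, 18)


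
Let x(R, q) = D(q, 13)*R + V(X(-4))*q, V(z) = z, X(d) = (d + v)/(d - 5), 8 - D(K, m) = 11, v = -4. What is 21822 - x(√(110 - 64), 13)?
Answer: 196294/9 + 3*√46 ≈ 21831.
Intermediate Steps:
D(K, m) = -3 (D(K, m) = 8 - 1*11 = 8 - 11 = -3)
X(d) = (-4 + d)/(-5 + d) (X(d) = (d - 4)/(d - 5) = (-4 + d)/(-5 + d))
x(R, q) = -3*R + 8*q/9 (x(R, q) = -3*R + ((-4 - 4)/(-5 - 4))*q = -3*R + (-8/(-9))*q = -3*R + (-⅑*(-8))*q = -3*R + 8*q/9)
21822 - x(√(110 - 64), 13) = 21822 - (-3*√(110 - 64) + (8/9)*13) = 21822 - (-3*√46 + 104/9) = 21822 - (104/9 - 3*√46) = 21822 + (-104/9 + 3*√46) = 196294/9 + 3*√46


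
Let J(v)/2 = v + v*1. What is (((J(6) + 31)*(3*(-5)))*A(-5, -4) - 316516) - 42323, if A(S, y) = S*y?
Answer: -375339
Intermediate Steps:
J(v) = 4*v (J(v) = 2*(v + v*1) = 2*(v + v) = 2*(2*v) = 4*v)
(((J(6) + 31)*(3*(-5)))*A(-5, -4) - 316516) - 42323 = (((4*6 + 31)*(3*(-5)))*(-5*(-4)) - 316516) - 42323 = (((24 + 31)*(-15))*20 - 316516) - 42323 = ((55*(-15))*20 - 316516) - 42323 = (-825*20 - 316516) - 42323 = (-16500 - 316516) - 42323 = -333016 - 42323 = -375339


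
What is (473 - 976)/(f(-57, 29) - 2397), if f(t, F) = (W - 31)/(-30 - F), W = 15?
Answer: 29677/141407 ≈ 0.20987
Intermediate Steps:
f(t, F) = -16/(-30 - F) (f(t, F) = (15 - 31)/(-30 - F) = -16/(-30 - F))
(473 - 976)/(f(-57, 29) - 2397) = (473 - 976)/(16/(30 + 29) - 2397) = -503/(16/59 - 2397) = -503/(-141407/59) = -503*(-59/141407) = 29677/141407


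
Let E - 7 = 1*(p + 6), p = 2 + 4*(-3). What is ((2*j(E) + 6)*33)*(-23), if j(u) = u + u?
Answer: -13662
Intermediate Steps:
p = -10 (p = 2 - 12 = -10)
E = 3 (E = 7 + 1*(-10 + 6) = 7 + 1*(-4) = 7 - 4 = 3)
j(u) = 2*u
((2*j(E) + 6)*33)*(-23) = ((2*(2*3) + 6)*33)*(-23) = ((2*6 + 6)*33)*(-23) = ((12 + 6)*33)*(-23) = (18*33)*(-23) = 594*(-23) = -13662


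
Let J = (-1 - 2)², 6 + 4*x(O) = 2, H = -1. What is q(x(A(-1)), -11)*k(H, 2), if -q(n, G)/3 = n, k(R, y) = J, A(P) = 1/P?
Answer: 27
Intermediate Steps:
A(P) = 1/P
x(O) = -1 (x(O) = -3/2 + (¼)*2 = -3/2 + ½ = -1)
J = 9 (J = (-3)² = 9)
k(R, y) = 9
q(n, G) = -3*n
q(x(A(-1)), -11)*k(H, 2) = -3*(-1)*9 = 3*9 = 27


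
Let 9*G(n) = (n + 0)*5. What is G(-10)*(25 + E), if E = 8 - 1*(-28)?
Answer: -3050/9 ≈ -338.89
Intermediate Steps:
E = 36 (E = 8 + 28 = 36)
G(n) = 5*n/9 (G(n) = ((n + 0)*5)/9 = (n*5)/9 = (5*n)/9 = 5*n/9)
G(-10)*(25 + E) = ((5/9)*(-10))*(25 + 36) = -50/9*61 = -3050/9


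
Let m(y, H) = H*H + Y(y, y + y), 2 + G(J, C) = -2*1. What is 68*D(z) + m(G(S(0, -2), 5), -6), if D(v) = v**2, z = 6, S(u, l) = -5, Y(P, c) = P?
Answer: 2480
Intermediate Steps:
G(J, C) = -4 (G(J, C) = -2 - 2*1 = -2 - 2 = -4)
m(y, H) = y + H**2 (m(y, H) = H*H + y = H**2 + y = y + H**2)
68*D(z) + m(G(S(0, -2), 5), -6) = 68*6**2 + (-4 + (-6)**2) = 68*36 + (-4 + 36) = 2448 + 32 = 2480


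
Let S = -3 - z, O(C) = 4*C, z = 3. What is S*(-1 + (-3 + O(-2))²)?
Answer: -720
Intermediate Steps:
S = -6 (S = -3 - 1*3 = -3 - 3 = -6)
S*(-1 + (-3 + O(-2))²) = -6*(-1 + (-3 + 4*(-2))²) = -6*(-1 + (-3 - 8)²) = -6*(-1 + (-11)²) = -6*(-1 + 121) = -6*120 = -720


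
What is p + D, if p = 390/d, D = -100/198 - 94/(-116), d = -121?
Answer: -184297/63162 ≈ -2.9178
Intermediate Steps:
D = 1753/5742 (D = -100*1/198 - 94*(-1/116) = -50/99 + 47/58 = 1753/5742 ≈ 0.30529)
p = -390/121 (p = 390/(-121) = 390*(-1/121) = -390/121 ≈ -3.2231)
p + D = -390/121 + 1753/5742 = -184297/63162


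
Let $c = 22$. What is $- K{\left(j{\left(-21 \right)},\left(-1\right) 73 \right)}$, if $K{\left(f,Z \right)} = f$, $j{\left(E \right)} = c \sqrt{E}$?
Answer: $- 22 i \sqrt{21} \approx - 100.82 i$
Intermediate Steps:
$j{\left(E \right)} = 22 \sqrt{E}$
$- K{\left(j{\left(-21 \right)},\left(-1\right) 73 \right)} = - 22 \sqrt{-21} = - 22 i \sqrt{21}$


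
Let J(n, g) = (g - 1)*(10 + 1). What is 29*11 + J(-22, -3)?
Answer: 275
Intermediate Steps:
J(n, g) = -11 + 11*g (J(n, g) = (-1 + g)*11 = -11 + 11*g)
29*11 + J(-22, -3) = 29*11 + (-11 + 11*(-3)) = 319 + (-11 - 33) = 319 - 44 = 275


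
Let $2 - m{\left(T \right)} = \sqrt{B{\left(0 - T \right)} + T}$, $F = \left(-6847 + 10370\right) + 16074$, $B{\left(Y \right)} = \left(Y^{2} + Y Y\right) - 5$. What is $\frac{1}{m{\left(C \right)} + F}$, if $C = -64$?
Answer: $\frac{19599}{384112678} + \frac{\sqrt{8123}}{384112678} \approx 5.1259 \cdot 10^{-5}$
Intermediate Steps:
$B{\left(Y \right)} = -5 + 2 Y^{2}$ ($B{\left(Y \right)} = \left(Y^{2} + Y^{2}\right) - 5 = 2 Y^{2} - 5 = -5 + 2 Y^{2}$)
$F = 19597$ ($F = 3523 + 16074 = 19597$)
$m{\left(T \right)} = 2 - \sqrt{-5 + T + 2 T^{2}}$ ($m{\left(T \right)} = 2 - \sqrt{\left(-5 + 2 \left(0 - T\right)^{2}\right) + T} = 2 - \sqrt{\left(-5 + 2 \left(- T\right)^{2}\right) + T} = 2 - \sqrt{\left(-5 + 2 T^{2}\right) + T} = 2 - \sqrt{-5 + T + 2 T^{2}}$)
$\frac{1}{m{\left(C \right)} + F} = \frac{1}{\left(2 - \sqrt{-5 - 64 + 2 \left(-64\right)^{2}}\right) + 19597} = \frac{1}{\left(2 - \sqrt{-5 - 64 + 2 \cdot 4096}\right) + 19597} = \frac{1}{\left(2 - \sqrt{-5 - 64 + 8192}\right) + 19597} = \frac{1}{\left(2 - \sqrt{8123}\right) + 19597} = \frac{1}{19599 - \sqrt{8123}}$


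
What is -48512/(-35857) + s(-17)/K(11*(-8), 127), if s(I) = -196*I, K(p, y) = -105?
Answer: -16340252/537855 ≈ -30.380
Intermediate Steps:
-48512/(-35857) + s(-17)/K(11*(-8), 127) = -48512/(-35857) - 196*(-17)/(-105) = -48512*(-1/35857) + 3332*(-1/105) = 48512/35857 - 476/15 = -16340252/537855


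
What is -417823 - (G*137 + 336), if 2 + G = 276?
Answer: -455697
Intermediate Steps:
G = 274 (G = -2 + 276 = 274)
-417823 - (G*137 + 336) = -417823 - (274*137 + 336) = -417823 - (37538 + 336) = -417823 - 1*37874 = -417823 - 37874 = -455697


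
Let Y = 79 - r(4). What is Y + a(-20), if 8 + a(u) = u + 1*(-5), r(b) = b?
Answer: 42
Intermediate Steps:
Y = 75 (Y = 79 - 1*4 = 79 - 4 = 75)
a(u) = -13 + u (a(u) = -8 + (u + 1*(-5)) = -8 + (u - 5) = -8 + (-5 + u) = -13 + u)
Y + a(-20) = 75 + (-13 - 20) = 75 - 33 = 42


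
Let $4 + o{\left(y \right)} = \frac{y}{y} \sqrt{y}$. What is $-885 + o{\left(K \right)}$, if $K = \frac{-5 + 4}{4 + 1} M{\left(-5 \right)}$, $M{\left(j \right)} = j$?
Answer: $-888$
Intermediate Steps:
$K = 1$ ($K = \frac{-5 + 4}{4 + 1} \left(-5\right) = - \frac{1}{5} \left(-5\right) = \left(-1\right) \frac{1}{5} \left(-5\right) = \left(- \frac{1}{5}\right) \left(-5\right) = 1$)
$o{\left(y \right)} = -4 + \sqrt{y}$ ($o{\left(y \right)} = -4 + \frac{y}{y} \sqrt{y} = -4 + 1 \sqrt{y} = -4 + \sqrt{y}$)
$-885 + o{\left(K \right)} = -885 - \left(4 - \sqrt{1}\right) = -885 + \left(-4 + 1\right) = -885 - 3 = -888$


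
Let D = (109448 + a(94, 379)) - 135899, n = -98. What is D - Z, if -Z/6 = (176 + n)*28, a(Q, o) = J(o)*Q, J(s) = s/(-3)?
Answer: -75667/3 ≈ -25222.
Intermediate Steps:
J(s) = -s/3 (J(s) = s*(-1/3) = -s/3)
a(Q, o) = -Q*o/3 (a(Q, o) = (-o/3)*Q = -Q*o/3)
Z = -13104 (Z = -6*(176 - 98)*28 = -468*28 = -6*2184 = -13104)
D = -114979/3 (D = (109448 - 1/3*94*379) - 135899 = (109448 - 35626/3) - 135899 = 292718/3 - 135899 = -114979/3 ≈ -38326.)
D - Z = -114979/3 - 1*(-13104) = -114979/3 + 13104 = -75667/3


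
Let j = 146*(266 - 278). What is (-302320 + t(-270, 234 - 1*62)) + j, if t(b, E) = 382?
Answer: -303690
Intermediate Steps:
j = -1752 (j = 146*(-12) = -1752)
(-302320 + t(-270, 234 - 1*62)) + j = (-302320 + 382) - 1752 = -301938 - 1752 = -303690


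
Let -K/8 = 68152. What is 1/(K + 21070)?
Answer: -1/524146 ≈ -1.9079e-6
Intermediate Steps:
K = -545216 (K = -8*68152 = -545216)
1/(K + 21070) = 1/(-545216 + 21070) = 1/(-524146) = -1/524146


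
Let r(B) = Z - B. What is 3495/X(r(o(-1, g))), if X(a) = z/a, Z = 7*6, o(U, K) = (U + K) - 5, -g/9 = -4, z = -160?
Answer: -2097/8 ≈ -262.13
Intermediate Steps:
g = 36 (g = -9*(-4) = 36)
o(U, K) = -5 + K + U (o(U, K) = (K + U) - 5 = -5 + K + U)
Z = 42
r(B) = 42 - B
X(a) = -160/a
3495/X(r(o(-1, g))) = 3495/((-160/(42 - (-5 + 36 - 1)))) = 3495/((-160/(42 - 1*30))) = 3495/((-160/(42 - 30))) = 3495/((-160/12)) = 3495/((-160*1/12)) = 3495/(-40/3) = 3495*(-3/40) = -2097/8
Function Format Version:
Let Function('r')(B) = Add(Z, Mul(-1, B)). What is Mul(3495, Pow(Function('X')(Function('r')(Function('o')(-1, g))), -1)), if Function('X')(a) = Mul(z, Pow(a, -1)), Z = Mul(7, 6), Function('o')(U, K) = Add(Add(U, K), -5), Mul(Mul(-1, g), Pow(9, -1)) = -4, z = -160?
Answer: Rational(-2097, 8) ≈ -262.13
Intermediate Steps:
g = 36 (g = Mul(-9, -4) = 36)
Function('o')(U, K) = Add(-5, K, U) (Function('o')(U, K) = Add(Add(K, U), -5) = Add(-5, K, U))
Z = 42
Function('r')(B) = Add(42, Mul(-1, B))
Function('X')(a) = Mul(-160, Pow(a, -1))
Mul(3495, Pow(Function('X')(Function('r')(Function('o')(-1, g))), -1)) = Mul(3495, Pow(Mul(-160, Pow(Add(42, Mul(-1, Add(-5, 36, -1))), -1)), -1)) = Mul(3495, Pow(Mul(-160, Pow(Add(42, Mul(-1, 30)), -1)), -1)) = Mul(3495, Pow(Mul(-160, Pow(Add(42, -30), -1)), -1)) = Mul(3495, Pow(Mul(-160, Pow(12, -1)), -1)) = Mul(3495, Pow(Mul(-160, Rational(1, 12)), -1)) = Mul(3495, Pow(Rational(-40, 3), -1)) = Mul(3495, Rational(-3, 40)) = Rational(-2097, 8)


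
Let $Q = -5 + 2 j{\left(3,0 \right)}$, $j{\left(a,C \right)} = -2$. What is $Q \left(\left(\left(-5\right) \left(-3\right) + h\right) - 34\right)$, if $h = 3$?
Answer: $144$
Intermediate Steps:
$Q = -9$ ($Q = -5 + 2 \left(-2\right) = -5 - 4 = -9$)
$Q \left(\left(\left(-5\right) \left(-3\right) + h\right) - 34\right) = - 9 \left(\left(\left(-5\right) \left(-3\right) + 3\right) - 34\right) = - 9 \left(\left(15 + 3\right) - 34\right) = - 9 \left(18 - 34\right) = \left(-9\right) \left(-16\right) = 144$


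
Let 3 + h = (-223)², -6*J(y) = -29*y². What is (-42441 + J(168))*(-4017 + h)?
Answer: 4295503275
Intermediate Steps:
J(y) = 29*y²/6 (J(y) = -(-29)*y²/6 = 29*y²/6)
h = 49726 (h = -3 + (-223)² = -3 + 49729 = 49726)
(-42441 + J(168))*(-4017 + h) = (-42441 + (29/6)*168²)*(-4017 + 49726) = (-42441 + (29/6)*28224)*45709 = (-42441 + 136416)*45709 = 93975*45709 = 4295503275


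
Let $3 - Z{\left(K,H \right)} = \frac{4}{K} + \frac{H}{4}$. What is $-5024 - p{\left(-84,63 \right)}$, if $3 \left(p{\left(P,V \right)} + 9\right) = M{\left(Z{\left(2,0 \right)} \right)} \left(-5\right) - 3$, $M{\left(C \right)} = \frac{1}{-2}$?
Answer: $- \frac{30089}{6} \approx -5014.8$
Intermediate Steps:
$Z{\left(K,H \right)} = 3 - \frac{4}{K} - \frac{H}{4}$ ($Z{\left(K,H \right)} = 3 - \left(\frac{4}{K} + \frac{H}{4}\right) = 3 - \frac{4}{K} - \frac{H}{4}$)
$M{\left(C \right)} = - \frac{1}{2}$
$p{\left(P,V \right)} = - \frac{55}{6}$ ($p{\left(P,V \right)} = -9 + \frac{\left(- \frac{1}{2}\right) \left(-5\right) - 3}{3} = -9 + \frac{\frac{5}{2} - 3}{3} = -9 + \frac{1}{3} \left(- \frac{1}{2}\right) = -9 - \frac{1}{6} = - \frac{55}{6}$)
$-5024 - p{\left(-84,63 \right)} = -5024 - - \frac{55}{6} = -5024 + \frac{55}{6} = - \frac{30089}{6}$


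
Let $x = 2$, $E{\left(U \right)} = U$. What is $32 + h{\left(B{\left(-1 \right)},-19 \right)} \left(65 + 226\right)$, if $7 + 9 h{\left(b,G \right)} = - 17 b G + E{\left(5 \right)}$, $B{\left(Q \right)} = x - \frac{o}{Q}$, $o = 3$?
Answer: $\frac{156557}{3} \approx 52186.0$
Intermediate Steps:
$B{\left(Q \right)} = 2 - \frac{3}{Q}$
$h{\left(b,G \right)} = - \frac{2}{9} - \frac{17 G b}{9}$ ($h{\left(b,G \right)} = - \frac{7}{9} + \frac{- 17 b G + 5}{9} = - \frac{7}{9} + \frac{- 17 G b + 5}{9} = - \frac{7}{9} + \frac{5 - 17 G b}{9} = - \frac{7}{9} - \left(- \frac{5}{9} + \frac{17 G b}{9}\right) = - \frac{2}{9} - \frac{17 G b}{9}$)
$32 + h{\left(B{\left(-1 \right)},-19 \right)} \left(65 + 226\right) = 32 + \left(- \frac{2}{9} - - \frac{323 \left(2 - \frac{3}{-1}\right)}{9}\right) \left(65 + 226\right) = 32 + \left(- \frac{2}{9} - - \frac{323 \left(2 - -3\right)}{9}\right) 291 = 32 + \left(- \frac{2}{9} - - \frac{323 \left(2 + 3\right)}{9}\right) 291 = 32 + \left(- \frac{2}{9} - \left(- \frac{323}{9}\right) 5\right) 291 = 32 + \left(- \frac{2}{9} + \frac{1615}{9}\right) 291 = 32 + \frac{1613}{9} \cdot 291 = 32 + \frac{156461}{3} = \frac{156557}{3}$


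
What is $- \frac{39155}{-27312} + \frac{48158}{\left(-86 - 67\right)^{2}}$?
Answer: $\frac{743956897}{213115536} \approx 3.4909$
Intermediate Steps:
$- \frac{39155}{-27312} + \frac{48158}{\left(-86 - 67\right)^{2}} = \left(-39155\right) \left(- \frac{1}{27312}\right) + \frac{48158}{\left(-153\right)^{2}} = \frac{39155}{27312} + \frac{48158}{23409} = \frac{743956897}{213115536}$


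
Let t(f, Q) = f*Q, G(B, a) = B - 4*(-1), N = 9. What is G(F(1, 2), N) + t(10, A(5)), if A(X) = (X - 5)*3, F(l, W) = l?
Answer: 5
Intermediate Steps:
G(B, a) = 4 + B (G(B, a) = B + 4 = 4 + B)
A(X) = -15 + 3*X (A(X) = (-5 + X)*3 = -15 + 3*X)
t(f, Q) = Q*f
G(F(1, 2), N) + t(10, A(5)) = (4 + 1) + (-15 + 3*5)*10 = 5 + (-15 + 15)*10 = 5 + 0*10 = 5 + 0 = 5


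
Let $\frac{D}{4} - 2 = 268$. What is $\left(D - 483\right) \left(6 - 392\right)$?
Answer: $-230442$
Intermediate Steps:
$D = 1080$ ($D = 8 + 4 \cdot 268 = 8 + 1072 = 1080$)
$\left(D - 483\right) \left(6 - 392\right) = \left(1080 - 483\right) \left(6 - 392\right) = 597 \left(-386\right) = -230442$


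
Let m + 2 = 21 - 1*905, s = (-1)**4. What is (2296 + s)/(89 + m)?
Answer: -2297/797 ≈ -2.8821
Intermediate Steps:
s = 1
m = -886 (m = -2 + (21 - 1*905) = -2 + (21 - 905) = -2 - 884 = -886)
(2296 + s)/(89 + m) = (2296 + 1)/(89 - 886) = 2297/(-797) = 2297*(-1/797) = -2297/797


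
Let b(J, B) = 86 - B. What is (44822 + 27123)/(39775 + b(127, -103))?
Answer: 71945/39964 ≈ 1.8002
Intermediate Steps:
(44822 + 27123)/(39775 + b(127, -103)) = (44822 + 27123)/(39775 + (86 - 1*(-103))) = 71945/(39775 + (86 + 103)) = 71945/(39775 + 189) = 71945/39964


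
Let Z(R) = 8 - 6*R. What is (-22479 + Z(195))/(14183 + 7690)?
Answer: -23641/21873 ≈ -1.0808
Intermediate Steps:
(-22479 + Z(195))/(14183 + 7690) = (-22479 + (8 - 6*195))/(14183 + 7690) = (-22479 + (8 - 1170))/21873 = (-22479 - 1162)*(1/21873) = -23641*1/21873 = -23641/21873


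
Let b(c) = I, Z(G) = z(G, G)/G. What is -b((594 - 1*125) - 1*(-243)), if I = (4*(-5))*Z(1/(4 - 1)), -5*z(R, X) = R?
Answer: -4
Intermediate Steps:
z(R, X) = -R/5
Z(G) = -1/5 (Z(G) = (-G/5)/G = -1/5)
I = 4 (I = (4*(-5))*(-1/5) = -20*(-1/5) = 4)
b(c) = 4
-b((594 - 1*125) - 1*(-243)) = -1*4 = -4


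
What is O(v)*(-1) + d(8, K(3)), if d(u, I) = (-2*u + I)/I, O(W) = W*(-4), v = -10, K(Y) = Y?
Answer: -133/3 ≈ -44.333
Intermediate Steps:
O(W) = -4*W
d(u, I) = (I - 2*u)/I
O(v)*(-1) + d(8, K(3)) = -4*(-10)*(-1) + (3 - 2*8)/3 = 40*(-1) + (3 - 16)/3 = -40 + (⅓)*(-13) = -40 - 13/3 = -133/3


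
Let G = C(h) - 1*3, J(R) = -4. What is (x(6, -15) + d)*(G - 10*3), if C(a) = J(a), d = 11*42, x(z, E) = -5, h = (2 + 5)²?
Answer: -16909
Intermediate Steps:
h = 49 (h = 7² = 49)
d = 462
C(a) = -4
G = -7 (G = -4 - 1*3 = -4 - 3 = -7)
(x(6, -15) + d)*(G - 10*3) = (-5 + 462)*(-7 - 10*3) = 457*(-7 - 30) = 457*(-37) = -16909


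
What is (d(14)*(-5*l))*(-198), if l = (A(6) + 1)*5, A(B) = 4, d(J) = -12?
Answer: -297000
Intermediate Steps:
l = 25 (l = (4 + 1)*5 = 5*5 = 25)
(d(14)*(-5*l))*(-198) = -(-60)*25*(-198) = -12*(-125)*(-198) = 1500*(-198) = -297000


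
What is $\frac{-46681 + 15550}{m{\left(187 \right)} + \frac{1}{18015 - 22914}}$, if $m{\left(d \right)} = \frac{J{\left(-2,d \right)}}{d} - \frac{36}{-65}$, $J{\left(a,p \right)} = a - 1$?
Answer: $- \frac{1853768397195}{32012608} \approx -57907.0$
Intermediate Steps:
$J{\left(a,p \right)} = -1 + a$ ($J{\left(a,p \right)} = a - 1 = -1 + a$)
$m{\left(d \right)} = \frac{36}{65} - \frac{3}{d}$ ($m{\left(d \right)} = \frac{-1 - 2}{d} - \frac{36}{-65} = - \frac{3}{d} - - \frac{36}{65} = - \frac{3}{d} + \frac{36}{65} = \frac{36}{65} - \frac{3}{d}$)
$\frac{-46681 + 15550}{m{\left(187 \right)} + \frac{1}{18015 - 22914}} = \frac{-46681 + 15550}{\left(\frac{36}{65} - \frac{3}{187}\right) + \frac{1}{18015 - 22914}} = - \frac{31131}{\left(\frac{36}{65} - \frac{3}{187}\right) + \frac{1}{-4899}} = - \frac{31131}{\left(\frac{36}{65} - \frac{3}{187}\right) - \frac{1}{4899}} = - \frac{31131}{\frac{6537}{12155} - \frac{1}{4899}} = - \frac{31131}{\frac{32012608}{59547345}} = \left(-31131\right) \frac{59547345}{32012608} = - \frac{1853768397195}{32012608}$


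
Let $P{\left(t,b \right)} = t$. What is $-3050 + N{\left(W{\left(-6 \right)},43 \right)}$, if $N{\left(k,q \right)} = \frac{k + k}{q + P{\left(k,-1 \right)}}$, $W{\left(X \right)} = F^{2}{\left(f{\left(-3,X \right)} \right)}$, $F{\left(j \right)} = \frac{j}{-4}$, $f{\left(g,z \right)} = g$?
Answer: $- \frac{2125832}{697} \approx -3050.0$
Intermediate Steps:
$F{\left(j \right)} = - \frac{j}{4}$ ($F{\left(j \right)} = j \left(- \frac{1}{4}\right) = - \frac{j}{4}$)
$W{\left(X \right)} = \frac{9}{16}$ ($W{\left(X \right)} = \left(\left(- \frac{1}{4}\right) \left(-3\right)\right)^{2} = \left(\frac{3}{4}\right)^{2} = \frac{9}{16}$)
$N{\left(k,q \right)} = \frac{2 k}{k + q}$ ($N{\left(k,q \right)} = \frac{k + k}{q + k} = \frac{2 k}{k + q}$)
$-3050 + N{\left(W{\left(-6 \right)},43 \right)} = -3050 + 2 \cdot \frac{9}{16} \frac{1}{\frac{9}{16} + 43} = -3050 + 2 \cdot \frac{9}{16} \frac{1}{\frac{697}{16}} = -3050 + 2 \cdot \frac{9}{16} \cdot \frac{16}{697} = -3050 + \frac{18}{697} = - \frac{2125832}{697}$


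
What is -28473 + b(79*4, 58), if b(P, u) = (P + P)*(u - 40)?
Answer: -17097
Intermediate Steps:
b(P, u) = 2*P*(-40 + u) (b(P, u) = (2*P)*(-40 + u) = 2*P*(-40 + u))
-28473 + b(79*4, 58) = -28473 + 2*(79*4)*(-40 + 58) = -28473 + 2*316*18 = -28473 + 11376 = -17097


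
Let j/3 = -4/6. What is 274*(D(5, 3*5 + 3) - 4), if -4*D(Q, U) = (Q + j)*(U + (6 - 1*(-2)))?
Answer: -6439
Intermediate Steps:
j = -2 (j = 3*(-4/6) = 3*(-4*1/6) = 3*(-2/3) = -2)
D(Q, U) = -(-2 + Q)*(8 + U)/4 (D(Q, U) = -(Q - 2)*(U + (6 - 1*(-2)))/4 = -(-2 + Q)*(U + (6 + 2))/4 = -(-2 + Q)*(U + 8)/4 = -(-2 + Q)*(8 + U)/4)
274*(D(5, 3*5 + 3) - 4) = 274*((4 + (3*5 + 3)/2 - 2*5 - 1/4*5*(3*5 + 3)) - 4) = 274*((4 + (15 + 3)/2 - 10 - 1/4*5*(15 + 3)) - 4) = 274*((4 + (1/2)*18 - 10 - 1/4*5*18) - 4) = 274*((4 + 9 - 10 - 45/2) - 4) = 274*(-39/2 - 4) = 274*(-47/2) = -6439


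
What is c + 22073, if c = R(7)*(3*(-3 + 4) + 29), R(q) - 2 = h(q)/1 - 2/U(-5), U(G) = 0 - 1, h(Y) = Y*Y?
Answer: 23769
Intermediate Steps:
h(Y) = Y²
U(G) = -1
R(q) = 4 + q² (R(q) = 2 + (q²/1 - 2/(-1)) = 2 + (q²*1 - 2*(-1)) = 2 + (q² + 2) = 2 + (2 + q²) = 4 + q²)
c = 1696 (c = (4 + 7²)*(3*(-3 + 4) + 29) = (4 + 49)*(3*1 + 29) = 53*(3 + 29) = 53*32 = 1696)
c + 22073 = 1696 + 22073 = 23769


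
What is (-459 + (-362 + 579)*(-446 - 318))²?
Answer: 27638065009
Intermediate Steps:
(-459 + (-362 + 579)*(-446 - 318))² = (-459 + 217*(-764))² = (-459 - 165788)² = (-166247)² = 27638065009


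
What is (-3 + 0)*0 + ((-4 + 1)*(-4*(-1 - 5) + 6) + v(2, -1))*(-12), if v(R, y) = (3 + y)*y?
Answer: 1104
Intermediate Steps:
v(R, y) = y*(3 + y)
(-3 + 0)*0 + ((-4 + 1)*(-4*(-1 - 5) + 6) + v(2, -1))*(-12) = (-3 + 0)*0 + ((-4 + 1)*(-4*(-1 - 5) + 6) - (3 - 1))*(-12) = -3*0 + (-3*(-4*(-6) + 6) - 1*2)*(-12) = 0 + (-3*(24 + 6) - 2)*(-12) = 0 + (-3*30 - 2)*(-12) = 0 + (-90 - 2)*(-12) = 0 - 92*(-12) = 0 + 1104 = 1104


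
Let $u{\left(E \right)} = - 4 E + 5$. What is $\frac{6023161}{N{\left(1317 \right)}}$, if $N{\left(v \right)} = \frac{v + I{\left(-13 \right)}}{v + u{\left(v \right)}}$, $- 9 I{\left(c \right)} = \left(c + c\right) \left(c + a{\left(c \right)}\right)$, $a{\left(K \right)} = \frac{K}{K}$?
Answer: $- \frac{71302179918}{3847} \approx -1.8534 \cdot 10^{7}$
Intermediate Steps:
$a{\left(K \right)} = 1$
$u{\left(E \right)} = 5 - 4 E$
$I{\left(c \right)} = - \frac{2 c \left(1 + c\right)}{9}$ ($I{\left(c \right)} = - \frac{\left(c + c\right) \left(c + 1\right)}{9} = - \frac{2 c \left(1 + c\right)}{9}$)
$N{\left(v \right)} = \frac{- \frac{104}{3} + v}{5 - 3 v}$ ($N{\left(v \right)} = \frac{v - - \frac{26 \left(1 - 13\right)}{9}}{v - \left(-5 + 4 v\right)} = \frac{v - \left(- \frac{26}{9}\right) \left(-12\right)}{5 - 3 v} = \frac{v - \frac{104}{3}}{5 - 3 v} = \frac{- \frac{104}{3} + v}{5 - 3 v}$)
$\frac{6023161}{N{\left(1317 \right)}} = \frac{6023161}{\frac{1}{3} \frac{1}{-5 + 3 \cdot 1317} \left(104 - 3951\right)} = \frac{6023161}{\frac{1}{3} \frac{1}{-5 + 3951} \left(104 - 3951\right)} = \frac{6023161}{\frac{1}{3} \cdot \frac{1}{3946} \left(-3847\right)} = \frac{6023161}{- \frac{3847}{11838}} = 6023161 \left(- \frac{11838}{3847}\right) = - \frac{71302179918}{3847}$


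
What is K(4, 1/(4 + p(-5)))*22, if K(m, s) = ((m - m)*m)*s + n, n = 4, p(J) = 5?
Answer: 88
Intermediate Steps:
K(m, s) = 4 (K(m, s) = ((m - m)*m)*s + 4 = (0*m)*s + 4 = 0*s + 4 = 0 + 4 = 4)
K(4, 1/(4 + p(-5)))*22 = 4*22 = 88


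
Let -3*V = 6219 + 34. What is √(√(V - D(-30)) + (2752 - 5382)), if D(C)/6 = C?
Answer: √(-23670 + 3*I*√17139)/3 ≈ 0.42545 + 51.285*I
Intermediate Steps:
D(C) = 6*C
V = -6253/3 (V = -(6219 + 34)/3 = -⅓*6253 = -6253/3 ≈ -2084.3)
√(√(V - D(-30)) + (2752 - 5382)) = √(√(-6253/3 - 6*(-30)) + (2752 - 5382)) = √(√(-6253/3 - 1*(-180)) - 2630) = √(√(-6253/3 + 180) - 2630) = √(√(-5713/3) - 2630) = √(I*√17139/3 - 2630) = √(-2630 + I*√17139/3)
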